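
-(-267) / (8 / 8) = 267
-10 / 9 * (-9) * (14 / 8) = 35 / 2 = 17.50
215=215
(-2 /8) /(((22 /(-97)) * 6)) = 97 /528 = 0.18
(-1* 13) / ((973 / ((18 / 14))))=-117 / 6811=-0.02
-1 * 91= -91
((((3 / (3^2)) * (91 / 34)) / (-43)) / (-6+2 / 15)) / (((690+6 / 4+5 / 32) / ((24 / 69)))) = 7280 / 4093343419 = 0.00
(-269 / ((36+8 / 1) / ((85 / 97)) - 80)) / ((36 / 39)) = 297245 / 30384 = 9.78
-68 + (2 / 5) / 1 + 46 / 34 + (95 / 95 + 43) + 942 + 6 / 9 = 234707 / 255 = 920.42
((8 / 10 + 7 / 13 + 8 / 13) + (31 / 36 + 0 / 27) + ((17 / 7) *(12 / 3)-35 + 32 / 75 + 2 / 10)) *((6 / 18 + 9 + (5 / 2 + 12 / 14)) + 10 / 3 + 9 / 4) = -549232517 / 1375920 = -399.17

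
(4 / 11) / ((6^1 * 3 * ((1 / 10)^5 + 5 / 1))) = 200000 / 49500099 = 0.00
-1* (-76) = 76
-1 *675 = -675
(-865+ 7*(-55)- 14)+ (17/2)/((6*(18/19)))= -272701/216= -1262.50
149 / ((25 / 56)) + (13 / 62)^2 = 32078561 / 96100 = 333.80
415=415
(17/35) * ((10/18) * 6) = 34/21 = 1.62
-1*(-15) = 15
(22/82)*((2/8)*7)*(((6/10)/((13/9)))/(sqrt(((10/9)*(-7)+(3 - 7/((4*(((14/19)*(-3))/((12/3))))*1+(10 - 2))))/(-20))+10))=0.02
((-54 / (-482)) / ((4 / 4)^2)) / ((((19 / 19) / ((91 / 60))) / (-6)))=-2457 / 2410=-1.02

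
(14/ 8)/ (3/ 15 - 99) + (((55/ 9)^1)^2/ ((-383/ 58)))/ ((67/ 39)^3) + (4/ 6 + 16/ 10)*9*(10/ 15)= 42565591496591/ 3414297667560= 12.47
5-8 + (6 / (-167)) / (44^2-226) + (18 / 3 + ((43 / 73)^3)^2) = 21908971440765731 / 7202752500224955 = 3.04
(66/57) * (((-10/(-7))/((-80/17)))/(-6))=187/3192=0.06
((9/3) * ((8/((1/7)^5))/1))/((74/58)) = 11697672/37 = 316153.30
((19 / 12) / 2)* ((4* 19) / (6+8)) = 361 / 84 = 4.30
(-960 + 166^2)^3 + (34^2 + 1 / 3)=56437819673677 / 3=18812606557892.33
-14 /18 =-7 /9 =-0.78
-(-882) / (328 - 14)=441 / 157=2.81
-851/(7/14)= -1702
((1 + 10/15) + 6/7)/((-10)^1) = -53/210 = -0.25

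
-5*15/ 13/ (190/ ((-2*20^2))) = 6000/ 247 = 24.29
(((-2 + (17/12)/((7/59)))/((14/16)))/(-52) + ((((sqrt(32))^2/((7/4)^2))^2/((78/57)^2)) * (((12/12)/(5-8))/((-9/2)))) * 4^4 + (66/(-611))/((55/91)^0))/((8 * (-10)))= -1138299860771/82387337760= -13.82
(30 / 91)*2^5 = 960 / 91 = 10.55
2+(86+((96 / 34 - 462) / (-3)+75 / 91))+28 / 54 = 10124869 / 41769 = 242.40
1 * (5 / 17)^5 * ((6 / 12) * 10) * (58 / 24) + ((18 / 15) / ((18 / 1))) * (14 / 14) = 2648351 / 28397140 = 0.09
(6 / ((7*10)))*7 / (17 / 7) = 21 / 85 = 0.25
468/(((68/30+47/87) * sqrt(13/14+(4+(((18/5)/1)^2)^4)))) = 14137500 * sqrt(2160289616646)/20934235094641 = 0.99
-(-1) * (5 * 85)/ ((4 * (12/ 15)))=2125/ 16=132.81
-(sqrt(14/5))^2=-14/5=-2.80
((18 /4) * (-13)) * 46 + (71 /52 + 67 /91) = -978759 /364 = -2688.90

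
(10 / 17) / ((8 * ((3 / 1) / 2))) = 5 / 102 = 0.05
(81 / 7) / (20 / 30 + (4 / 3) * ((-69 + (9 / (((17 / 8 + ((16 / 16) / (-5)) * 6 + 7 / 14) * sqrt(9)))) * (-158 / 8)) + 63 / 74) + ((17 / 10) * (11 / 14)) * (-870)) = -0.01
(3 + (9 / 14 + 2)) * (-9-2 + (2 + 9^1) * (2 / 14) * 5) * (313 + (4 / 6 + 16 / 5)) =-84293 / 15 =-5619.53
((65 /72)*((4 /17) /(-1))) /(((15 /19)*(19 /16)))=-104 /459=-0.23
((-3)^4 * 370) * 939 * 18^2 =9117952920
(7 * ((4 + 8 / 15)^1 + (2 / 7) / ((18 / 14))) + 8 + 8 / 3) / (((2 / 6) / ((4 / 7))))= 7912 / 105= 75.35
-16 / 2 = -8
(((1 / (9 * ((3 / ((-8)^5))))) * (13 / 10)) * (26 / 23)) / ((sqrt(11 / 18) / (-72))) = 44302336 * sqrt(22) / 1265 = 164265.91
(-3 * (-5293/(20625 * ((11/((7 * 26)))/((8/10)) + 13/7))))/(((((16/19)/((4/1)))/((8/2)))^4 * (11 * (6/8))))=4282869344/680625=6292.55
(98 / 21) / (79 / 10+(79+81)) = 0.03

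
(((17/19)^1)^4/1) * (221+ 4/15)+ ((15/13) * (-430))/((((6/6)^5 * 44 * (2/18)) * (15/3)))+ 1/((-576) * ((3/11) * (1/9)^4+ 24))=96547795392510779/794569305541440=121.51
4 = 4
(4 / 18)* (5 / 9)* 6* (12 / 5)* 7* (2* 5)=1120 / 9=124.44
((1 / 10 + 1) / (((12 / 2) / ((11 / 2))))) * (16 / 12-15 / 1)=-4961 / 360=-13.78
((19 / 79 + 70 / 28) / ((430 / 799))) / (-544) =-20351 / 2174080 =-0.01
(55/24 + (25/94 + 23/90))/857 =47599/14500440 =0.00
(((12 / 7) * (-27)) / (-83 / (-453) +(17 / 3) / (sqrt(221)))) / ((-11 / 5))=37.28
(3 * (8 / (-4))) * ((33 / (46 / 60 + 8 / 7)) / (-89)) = 41580 / 35689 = 1.17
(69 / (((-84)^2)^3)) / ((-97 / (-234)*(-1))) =-299 / 631035353088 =-0.00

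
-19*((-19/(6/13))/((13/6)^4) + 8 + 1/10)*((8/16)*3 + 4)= -28615653/43940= -651.24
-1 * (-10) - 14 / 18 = 83 / 9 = 9.22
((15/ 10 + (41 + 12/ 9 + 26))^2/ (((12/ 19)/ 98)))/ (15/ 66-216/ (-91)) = 163610738291/ 562356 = 290938.01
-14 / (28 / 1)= -1 / 2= -0.50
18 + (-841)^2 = 707299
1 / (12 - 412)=-1 / 400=-0.00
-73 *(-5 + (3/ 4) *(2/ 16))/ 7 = 11461/ 224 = 51.17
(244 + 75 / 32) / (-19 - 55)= -7883 / 2368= -3.33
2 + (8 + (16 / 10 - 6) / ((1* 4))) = 89 / 10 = 8.90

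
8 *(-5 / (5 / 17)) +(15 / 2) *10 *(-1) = -211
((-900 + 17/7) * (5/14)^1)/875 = -6283/17150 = -0.37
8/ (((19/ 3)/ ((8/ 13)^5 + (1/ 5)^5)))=2466511032/ 22045521875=0.11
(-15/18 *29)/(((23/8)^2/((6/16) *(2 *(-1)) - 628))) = 2917400/1587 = 1838.31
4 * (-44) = -176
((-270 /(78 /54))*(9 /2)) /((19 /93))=-1016955 /247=-4117.23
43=43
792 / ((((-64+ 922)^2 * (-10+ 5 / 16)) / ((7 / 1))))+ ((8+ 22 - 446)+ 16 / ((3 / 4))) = -341164352 / 864435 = -394.67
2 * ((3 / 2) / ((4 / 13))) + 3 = 51 / 4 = 12.75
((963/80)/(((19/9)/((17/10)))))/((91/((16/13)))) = 147339/1123850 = 0.13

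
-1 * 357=-357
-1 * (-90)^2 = -8100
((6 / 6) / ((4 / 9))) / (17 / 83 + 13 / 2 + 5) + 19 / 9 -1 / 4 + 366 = 25744595 / 69948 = 368.05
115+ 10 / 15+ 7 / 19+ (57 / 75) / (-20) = 3305917 / 28500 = 116.00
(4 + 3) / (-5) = -7 / 5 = -1.40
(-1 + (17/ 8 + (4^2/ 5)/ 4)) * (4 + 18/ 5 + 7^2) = 21791/ 200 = 108.96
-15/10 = -3/2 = -1.50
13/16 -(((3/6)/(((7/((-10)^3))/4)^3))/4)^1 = 128000004459/5488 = 23323615.97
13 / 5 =2.60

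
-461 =-461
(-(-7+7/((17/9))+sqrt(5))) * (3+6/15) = 3.60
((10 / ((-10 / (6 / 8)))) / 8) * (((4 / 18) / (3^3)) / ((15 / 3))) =-1 / 6480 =-0.00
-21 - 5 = -26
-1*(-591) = 591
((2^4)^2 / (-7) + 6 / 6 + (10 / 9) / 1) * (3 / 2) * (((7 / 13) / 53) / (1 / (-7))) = 1169 / 318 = 3.68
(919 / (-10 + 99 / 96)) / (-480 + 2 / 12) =176448 / 826273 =0.21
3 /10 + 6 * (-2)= -117 /10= -11.70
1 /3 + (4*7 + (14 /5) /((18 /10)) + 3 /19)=5138 /171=30.05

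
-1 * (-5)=5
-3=-3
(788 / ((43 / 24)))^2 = 357663744 / 1849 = 193436.31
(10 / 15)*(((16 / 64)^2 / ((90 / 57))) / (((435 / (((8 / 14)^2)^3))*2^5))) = 152 / 2302979175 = 0.00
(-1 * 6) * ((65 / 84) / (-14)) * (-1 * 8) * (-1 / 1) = 130 / 49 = 2.65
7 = 7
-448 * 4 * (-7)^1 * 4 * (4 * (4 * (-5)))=-4014080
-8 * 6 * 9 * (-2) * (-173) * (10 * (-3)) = 4484160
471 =471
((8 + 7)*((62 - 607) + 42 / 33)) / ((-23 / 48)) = 4306320 / 253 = 17021.03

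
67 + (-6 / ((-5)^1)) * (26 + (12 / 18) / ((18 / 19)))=4457 / 45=99.04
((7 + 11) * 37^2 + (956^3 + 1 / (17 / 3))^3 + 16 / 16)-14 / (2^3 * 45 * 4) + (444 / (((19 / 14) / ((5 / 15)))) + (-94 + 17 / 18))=44828467487668995763898800607844611 / 67209840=666992623218103119482188900.00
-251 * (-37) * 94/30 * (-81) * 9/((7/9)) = -954601443/35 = -27274326.94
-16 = -16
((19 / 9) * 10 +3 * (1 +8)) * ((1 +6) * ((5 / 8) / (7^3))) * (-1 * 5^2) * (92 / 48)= -1244875 / 42336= -29.40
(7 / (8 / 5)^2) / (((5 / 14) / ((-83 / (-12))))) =20335 / 384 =52.96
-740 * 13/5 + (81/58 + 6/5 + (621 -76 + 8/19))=-7581663/5510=-1375.98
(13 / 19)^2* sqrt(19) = 169* sqrt(19) / 361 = 2.04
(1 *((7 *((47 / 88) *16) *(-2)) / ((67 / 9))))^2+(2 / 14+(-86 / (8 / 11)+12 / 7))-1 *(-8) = 2279331493 / 15208732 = 149.87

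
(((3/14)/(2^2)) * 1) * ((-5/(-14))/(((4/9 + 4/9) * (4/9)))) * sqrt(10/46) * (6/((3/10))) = 6075 * sqrt(115)/144256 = 0.45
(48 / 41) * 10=480 / 41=11.71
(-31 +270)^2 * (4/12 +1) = 228484/3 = 76161.33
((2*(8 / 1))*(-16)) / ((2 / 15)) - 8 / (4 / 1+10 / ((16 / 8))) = -1920.89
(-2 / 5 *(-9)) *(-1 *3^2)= -162 / 5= -32.40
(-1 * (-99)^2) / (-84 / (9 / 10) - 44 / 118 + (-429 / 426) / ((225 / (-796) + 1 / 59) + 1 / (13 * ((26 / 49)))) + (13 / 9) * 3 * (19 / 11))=1298407850504721 / 10317452690521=125.85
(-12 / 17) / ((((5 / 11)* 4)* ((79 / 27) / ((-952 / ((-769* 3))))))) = -16632 / 303755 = -0.05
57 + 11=68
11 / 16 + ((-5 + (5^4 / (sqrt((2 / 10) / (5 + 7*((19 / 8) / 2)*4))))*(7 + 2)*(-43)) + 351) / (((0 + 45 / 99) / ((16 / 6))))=487333 / 240- 2128500*sqrt(85)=-19621769.82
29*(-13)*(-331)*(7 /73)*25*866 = 18911469850 /73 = 259061230.82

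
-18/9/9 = -2/9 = -0.22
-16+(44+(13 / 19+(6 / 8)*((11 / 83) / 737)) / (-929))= 10993318403 / 392628844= 28.00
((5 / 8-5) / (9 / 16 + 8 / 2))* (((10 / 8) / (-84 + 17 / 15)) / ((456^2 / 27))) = 7875 / 4192867712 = 0.00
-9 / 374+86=32155 / 374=85.98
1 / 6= 0.17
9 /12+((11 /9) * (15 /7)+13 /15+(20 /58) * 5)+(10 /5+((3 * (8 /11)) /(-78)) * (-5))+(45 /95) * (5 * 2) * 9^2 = 4321776289 /11031020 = 391.78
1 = 1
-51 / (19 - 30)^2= -0.42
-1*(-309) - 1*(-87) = 396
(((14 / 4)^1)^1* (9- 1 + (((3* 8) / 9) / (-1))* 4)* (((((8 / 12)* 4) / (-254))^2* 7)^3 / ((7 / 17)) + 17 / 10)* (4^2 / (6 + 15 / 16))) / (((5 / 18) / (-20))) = 1490928318304351023104 / 565876400639531985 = 2634.72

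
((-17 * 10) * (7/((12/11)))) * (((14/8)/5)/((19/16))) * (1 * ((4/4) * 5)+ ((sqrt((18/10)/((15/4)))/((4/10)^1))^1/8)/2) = -91630/57 -9163 * sqrt(3)/456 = -1642.35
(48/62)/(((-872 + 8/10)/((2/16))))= -5/45012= -0.00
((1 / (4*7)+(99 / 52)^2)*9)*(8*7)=623547 / 338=1844.81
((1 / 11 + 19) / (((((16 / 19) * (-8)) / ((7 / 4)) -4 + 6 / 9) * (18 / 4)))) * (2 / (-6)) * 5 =46550 / 47289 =0.98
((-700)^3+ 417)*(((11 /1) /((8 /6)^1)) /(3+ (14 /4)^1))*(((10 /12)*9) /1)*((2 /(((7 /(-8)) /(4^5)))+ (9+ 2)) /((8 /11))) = 30455486918896545 /2912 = 10458615013357.33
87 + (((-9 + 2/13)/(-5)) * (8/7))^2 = 754303/8281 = 91.09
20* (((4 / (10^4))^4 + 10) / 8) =390625000000001 / 15625000000000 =25.00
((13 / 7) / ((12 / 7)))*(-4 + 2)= -13 / 6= -2.17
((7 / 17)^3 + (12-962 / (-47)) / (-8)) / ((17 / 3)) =-11052405 / 15701948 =-0.70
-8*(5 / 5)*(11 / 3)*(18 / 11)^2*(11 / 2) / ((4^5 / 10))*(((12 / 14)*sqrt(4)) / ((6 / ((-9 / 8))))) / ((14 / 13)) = 15795 / 12544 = 1.26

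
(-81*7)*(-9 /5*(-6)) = -30618 /5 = -6123.60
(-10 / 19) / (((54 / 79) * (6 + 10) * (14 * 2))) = -395 / 229824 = -0.00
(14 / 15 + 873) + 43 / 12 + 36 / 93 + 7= 1645921 / 1860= 884.90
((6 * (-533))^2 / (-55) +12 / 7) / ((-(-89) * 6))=-11931628 / 34265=-348.22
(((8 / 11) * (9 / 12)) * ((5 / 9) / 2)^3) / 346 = 125 / 3699432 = 0.00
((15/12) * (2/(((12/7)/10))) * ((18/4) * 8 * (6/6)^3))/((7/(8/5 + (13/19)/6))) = 128.55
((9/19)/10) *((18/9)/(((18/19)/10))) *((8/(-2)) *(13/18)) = -2.89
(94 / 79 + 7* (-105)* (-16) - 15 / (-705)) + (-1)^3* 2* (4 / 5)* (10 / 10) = 218317181 / 18565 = 11759.61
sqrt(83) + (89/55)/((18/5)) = 89/198 + sqrt(83) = 9.56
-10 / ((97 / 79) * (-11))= 790 / 1067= 0.74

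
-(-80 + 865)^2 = -616225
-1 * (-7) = 7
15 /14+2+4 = 99 /14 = 7.07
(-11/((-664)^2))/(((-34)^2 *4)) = -0.00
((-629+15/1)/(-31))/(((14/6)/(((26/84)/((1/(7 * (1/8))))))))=3991/1736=2.30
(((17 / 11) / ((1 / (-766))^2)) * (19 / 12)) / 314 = 47380547 / 10362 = 4572.53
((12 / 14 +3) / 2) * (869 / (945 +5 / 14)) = 1.77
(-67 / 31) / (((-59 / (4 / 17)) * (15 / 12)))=0.01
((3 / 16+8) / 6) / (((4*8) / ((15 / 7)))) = 655 / 7168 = 0.09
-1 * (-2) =2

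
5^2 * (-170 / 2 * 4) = -8500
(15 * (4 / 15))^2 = 16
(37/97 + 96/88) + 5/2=8477/2134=3.97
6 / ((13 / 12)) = 5.54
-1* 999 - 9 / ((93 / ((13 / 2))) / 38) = -31710 / 31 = -1022.90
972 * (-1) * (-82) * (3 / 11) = 239112 / 11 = 21737.45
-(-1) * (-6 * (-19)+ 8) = 122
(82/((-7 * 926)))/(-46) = 41/149086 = 0.00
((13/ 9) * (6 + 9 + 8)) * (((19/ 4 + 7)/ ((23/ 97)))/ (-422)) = -59267/ 15192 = -3.90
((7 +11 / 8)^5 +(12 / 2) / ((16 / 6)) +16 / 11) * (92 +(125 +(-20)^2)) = 9164122978841 / 360448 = 25424258.09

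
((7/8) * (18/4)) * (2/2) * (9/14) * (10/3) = 135/16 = 8.44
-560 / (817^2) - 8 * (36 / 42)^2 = -192264272 / 32706961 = -5.88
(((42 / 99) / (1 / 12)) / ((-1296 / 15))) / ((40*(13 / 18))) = -7 / 3432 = -0.00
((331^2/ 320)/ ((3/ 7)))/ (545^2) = 766927/ 285144000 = 0.00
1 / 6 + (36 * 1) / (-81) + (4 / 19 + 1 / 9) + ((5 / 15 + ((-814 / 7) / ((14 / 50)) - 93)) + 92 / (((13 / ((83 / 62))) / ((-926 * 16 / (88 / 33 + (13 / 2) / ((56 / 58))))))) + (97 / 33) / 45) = -15442.31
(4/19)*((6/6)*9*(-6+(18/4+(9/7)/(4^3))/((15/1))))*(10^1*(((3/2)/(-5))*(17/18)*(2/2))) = 30.59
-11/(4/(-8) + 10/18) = -198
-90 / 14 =-45 / 7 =-6.43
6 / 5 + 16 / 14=82 / 35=2.34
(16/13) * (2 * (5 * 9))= 1440/13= 110.77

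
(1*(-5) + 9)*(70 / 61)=280 / 61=4.59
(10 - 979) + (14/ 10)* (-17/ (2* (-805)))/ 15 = -969.00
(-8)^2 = 64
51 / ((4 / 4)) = 51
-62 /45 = -1.38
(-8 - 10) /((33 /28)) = -168 /11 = -15.27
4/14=2/7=0.29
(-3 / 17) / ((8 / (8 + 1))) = -0.20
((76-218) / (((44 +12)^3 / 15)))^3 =-1207949625 / 677021181018112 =-0.00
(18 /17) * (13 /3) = 78 /17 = 4.59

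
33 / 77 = 3 / 7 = 0.43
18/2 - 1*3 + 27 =33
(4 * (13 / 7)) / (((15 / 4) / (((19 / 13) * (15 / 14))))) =152 / 49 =3.10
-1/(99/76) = -76/99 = -0.77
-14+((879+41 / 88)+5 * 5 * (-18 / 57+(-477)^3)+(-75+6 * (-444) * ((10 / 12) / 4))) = -4536609338901 / 1672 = -2713283097.43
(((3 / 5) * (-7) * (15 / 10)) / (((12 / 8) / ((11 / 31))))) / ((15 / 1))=-77 / 775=-0.10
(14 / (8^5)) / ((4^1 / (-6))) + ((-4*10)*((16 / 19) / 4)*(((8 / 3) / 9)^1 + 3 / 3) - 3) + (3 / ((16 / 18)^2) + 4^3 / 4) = 98843627 / 16809984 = 5.88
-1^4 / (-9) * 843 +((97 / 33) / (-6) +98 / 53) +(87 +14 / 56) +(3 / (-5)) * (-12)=19883593 / 104940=189.48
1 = 1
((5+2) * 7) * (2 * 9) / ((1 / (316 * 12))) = 3344544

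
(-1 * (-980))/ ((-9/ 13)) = -12740/ 9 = -1415.56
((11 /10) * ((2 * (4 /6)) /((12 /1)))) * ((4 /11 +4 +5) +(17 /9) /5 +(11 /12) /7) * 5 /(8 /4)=136831 /45360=3.02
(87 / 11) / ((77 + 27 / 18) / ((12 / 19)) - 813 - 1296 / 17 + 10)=-35496 / 3388187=-0.01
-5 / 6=-0.83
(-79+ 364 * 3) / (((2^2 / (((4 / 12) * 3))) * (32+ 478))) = 1013 / 2040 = 0.50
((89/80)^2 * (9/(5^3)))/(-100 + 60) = -71289/32000000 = -0.00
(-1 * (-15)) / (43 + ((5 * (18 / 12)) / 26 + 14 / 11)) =0.34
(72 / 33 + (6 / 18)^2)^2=51529 / 9801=5.26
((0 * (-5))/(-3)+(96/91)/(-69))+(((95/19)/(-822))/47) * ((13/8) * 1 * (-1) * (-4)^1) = -2608621/161721924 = -0.02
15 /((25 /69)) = 207 /5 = 41.40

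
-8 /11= -0.73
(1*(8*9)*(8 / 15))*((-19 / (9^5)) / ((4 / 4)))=-1216 / 98415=-0.01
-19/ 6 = -3.17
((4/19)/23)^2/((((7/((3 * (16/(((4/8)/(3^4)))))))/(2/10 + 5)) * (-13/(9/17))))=-2239488/113626555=-0.02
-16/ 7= -2.29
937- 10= 927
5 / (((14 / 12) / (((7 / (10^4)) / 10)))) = 3 / 10000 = 0.00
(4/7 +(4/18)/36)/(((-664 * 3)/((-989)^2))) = -640669255/2258928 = -283.62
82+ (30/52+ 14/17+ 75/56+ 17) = 1259131/12376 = 101.74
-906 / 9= -302 / 3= -100.67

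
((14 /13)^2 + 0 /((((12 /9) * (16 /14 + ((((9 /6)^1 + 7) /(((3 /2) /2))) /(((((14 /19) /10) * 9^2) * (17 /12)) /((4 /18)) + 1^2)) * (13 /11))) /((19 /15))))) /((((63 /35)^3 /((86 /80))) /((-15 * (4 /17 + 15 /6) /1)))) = -8164625 /930852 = -8.77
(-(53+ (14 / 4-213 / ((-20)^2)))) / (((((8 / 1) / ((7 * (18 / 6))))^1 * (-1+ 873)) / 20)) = -470127 / 139520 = -3.37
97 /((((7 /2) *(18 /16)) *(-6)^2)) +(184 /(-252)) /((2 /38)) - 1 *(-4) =-5210 /567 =-9.19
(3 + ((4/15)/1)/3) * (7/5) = 973/225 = 4.32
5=5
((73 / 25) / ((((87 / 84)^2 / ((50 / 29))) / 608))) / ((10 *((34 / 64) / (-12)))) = -6445.56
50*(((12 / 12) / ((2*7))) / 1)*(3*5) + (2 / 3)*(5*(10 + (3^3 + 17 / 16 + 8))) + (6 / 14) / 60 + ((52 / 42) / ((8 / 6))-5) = 170561 / 840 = 203.05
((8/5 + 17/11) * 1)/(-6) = -173/330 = -0.52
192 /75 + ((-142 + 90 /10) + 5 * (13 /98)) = -317953 /2450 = -129.78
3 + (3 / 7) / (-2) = 2.79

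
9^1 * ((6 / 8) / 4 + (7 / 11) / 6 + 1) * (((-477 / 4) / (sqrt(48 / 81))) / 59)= -2932119 * sqrt(3) / 166144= -30.57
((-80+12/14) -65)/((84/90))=-15135/98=-154.44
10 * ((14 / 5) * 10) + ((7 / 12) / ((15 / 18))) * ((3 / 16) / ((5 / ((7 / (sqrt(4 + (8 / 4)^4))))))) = 147 * sqrt(5) / 8000 + 280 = 280.04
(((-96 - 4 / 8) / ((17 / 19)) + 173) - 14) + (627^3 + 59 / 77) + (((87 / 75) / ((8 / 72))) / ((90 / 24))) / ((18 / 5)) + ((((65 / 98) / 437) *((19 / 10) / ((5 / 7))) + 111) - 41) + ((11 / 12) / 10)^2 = 106864341344377619 / 433540800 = 246492005.70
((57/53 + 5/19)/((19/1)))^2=1817104/366071689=0.00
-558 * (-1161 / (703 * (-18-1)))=-647838 / 13357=-48.50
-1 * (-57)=57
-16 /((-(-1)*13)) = -16 /13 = -1.23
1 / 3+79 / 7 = 244 / 21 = 11.62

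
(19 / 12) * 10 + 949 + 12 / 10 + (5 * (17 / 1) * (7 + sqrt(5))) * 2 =170 * sqrt(5) + 64681 / 30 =2536.16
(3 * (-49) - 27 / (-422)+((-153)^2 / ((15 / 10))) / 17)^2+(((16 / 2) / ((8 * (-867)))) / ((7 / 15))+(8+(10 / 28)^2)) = 749679433459079 / 1260923762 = 594547.79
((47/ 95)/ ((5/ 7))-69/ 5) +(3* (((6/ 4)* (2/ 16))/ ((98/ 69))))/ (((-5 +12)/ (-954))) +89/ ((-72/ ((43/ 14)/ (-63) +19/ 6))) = -14978374153/ 211150800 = -70.94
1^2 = 1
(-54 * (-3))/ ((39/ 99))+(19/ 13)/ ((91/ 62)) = 487664/ 1183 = 412.23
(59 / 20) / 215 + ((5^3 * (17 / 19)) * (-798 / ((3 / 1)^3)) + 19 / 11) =-1406433859 / 425700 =-3303.81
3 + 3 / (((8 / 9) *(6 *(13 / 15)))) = 759 / 208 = 3.65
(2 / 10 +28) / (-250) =-141 / 1250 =-0.11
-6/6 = -1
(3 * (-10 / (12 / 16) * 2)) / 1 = -80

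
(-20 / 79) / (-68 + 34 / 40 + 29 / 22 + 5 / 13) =57200 / 14787141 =0.00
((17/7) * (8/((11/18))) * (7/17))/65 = 144/715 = 0.20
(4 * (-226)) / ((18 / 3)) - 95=-245.67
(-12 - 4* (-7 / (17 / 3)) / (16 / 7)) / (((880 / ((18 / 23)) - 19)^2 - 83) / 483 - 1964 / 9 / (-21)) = -26173287 / 6758004968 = -0.00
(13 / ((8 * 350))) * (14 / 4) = 13 / 800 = 0.02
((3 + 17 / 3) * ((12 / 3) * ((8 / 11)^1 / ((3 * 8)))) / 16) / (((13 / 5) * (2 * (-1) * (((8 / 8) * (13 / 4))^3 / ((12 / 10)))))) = -0.00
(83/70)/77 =83/5390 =0.02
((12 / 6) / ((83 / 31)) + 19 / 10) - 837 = -834.35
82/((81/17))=1394/81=17.21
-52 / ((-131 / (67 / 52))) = 67 / 131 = 0.51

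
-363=-363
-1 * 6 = -6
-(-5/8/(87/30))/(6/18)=75/116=0.65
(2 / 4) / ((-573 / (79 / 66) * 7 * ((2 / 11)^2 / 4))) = -869 / 48132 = -0.02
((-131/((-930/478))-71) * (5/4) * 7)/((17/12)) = -11942/527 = -22.66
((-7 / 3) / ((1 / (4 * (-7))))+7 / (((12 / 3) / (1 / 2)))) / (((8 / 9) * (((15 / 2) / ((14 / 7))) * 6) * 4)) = 1589 / 1920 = 0.83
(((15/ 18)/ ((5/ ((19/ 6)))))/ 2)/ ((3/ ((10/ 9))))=95/ 972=0.10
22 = 22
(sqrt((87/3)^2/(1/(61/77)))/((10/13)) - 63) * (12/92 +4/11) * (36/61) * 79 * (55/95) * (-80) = 1791720000/26657 - 1072188000 * sqrt(4697)/2052589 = 31414.18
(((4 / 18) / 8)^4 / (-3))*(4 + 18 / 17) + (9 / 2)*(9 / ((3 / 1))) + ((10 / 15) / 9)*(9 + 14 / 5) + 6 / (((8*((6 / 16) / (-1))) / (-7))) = 6076337257 / 214151040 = 28.37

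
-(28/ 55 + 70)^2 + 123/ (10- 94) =-421212777/ 84700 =-4973.00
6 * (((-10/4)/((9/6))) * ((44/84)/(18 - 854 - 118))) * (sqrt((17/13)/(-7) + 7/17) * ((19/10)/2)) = 209 * sqrt(134589)/30992598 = 0.00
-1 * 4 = -4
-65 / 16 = -4.06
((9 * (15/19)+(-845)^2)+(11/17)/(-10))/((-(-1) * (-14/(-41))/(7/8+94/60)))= 9235288032461/1808800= 5105754.11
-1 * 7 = -7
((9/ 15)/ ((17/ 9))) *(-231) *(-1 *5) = 6237/ 17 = 366.88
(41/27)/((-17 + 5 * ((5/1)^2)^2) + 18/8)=164/335907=0.00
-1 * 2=-2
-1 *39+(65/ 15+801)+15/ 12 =9211/ 12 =767.58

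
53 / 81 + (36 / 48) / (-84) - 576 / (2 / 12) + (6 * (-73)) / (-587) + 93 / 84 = -18390806135 / 5325264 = -3453.50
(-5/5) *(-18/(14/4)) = 36/7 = 5.14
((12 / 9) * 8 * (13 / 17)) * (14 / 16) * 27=3276 / 17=192.71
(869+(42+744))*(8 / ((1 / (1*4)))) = 52960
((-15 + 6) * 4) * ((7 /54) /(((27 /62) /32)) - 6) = -10280 /81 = -126.91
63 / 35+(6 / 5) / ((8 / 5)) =51 / 20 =2.55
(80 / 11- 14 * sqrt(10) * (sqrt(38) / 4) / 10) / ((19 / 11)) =80 / 19- 77 * sqrt(95) / 190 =0.26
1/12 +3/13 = 49/156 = 0.31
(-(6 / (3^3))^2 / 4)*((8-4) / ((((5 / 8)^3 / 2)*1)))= -4096 / 10125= -0.40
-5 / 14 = -0.36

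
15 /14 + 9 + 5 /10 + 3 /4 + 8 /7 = 349 /28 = 12.46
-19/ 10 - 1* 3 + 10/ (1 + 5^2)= -587/ 130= -4.52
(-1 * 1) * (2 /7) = -0.29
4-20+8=-8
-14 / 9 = -1.56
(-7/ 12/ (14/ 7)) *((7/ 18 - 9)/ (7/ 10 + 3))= 5425/ 7992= 0.68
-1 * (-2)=2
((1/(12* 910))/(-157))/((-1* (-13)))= -1/22287720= -0.00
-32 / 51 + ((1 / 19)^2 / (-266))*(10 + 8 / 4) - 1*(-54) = 130691080 / 2448663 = 53.37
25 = 25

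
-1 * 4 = -4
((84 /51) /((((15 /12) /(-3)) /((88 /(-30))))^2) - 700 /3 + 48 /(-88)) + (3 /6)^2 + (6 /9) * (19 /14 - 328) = -3630117053 /9817500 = -369.76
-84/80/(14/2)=-3/20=-0.15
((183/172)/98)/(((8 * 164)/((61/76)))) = 11163/1680745472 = 0.00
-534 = -534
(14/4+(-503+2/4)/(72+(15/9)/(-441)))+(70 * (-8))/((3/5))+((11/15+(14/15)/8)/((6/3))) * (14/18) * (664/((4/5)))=-2271570917/3429036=-662.45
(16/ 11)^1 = 16/ 11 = 1.45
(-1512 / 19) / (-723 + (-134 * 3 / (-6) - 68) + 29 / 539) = 271656 / 2471311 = 0.11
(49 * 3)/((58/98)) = 7203/29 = 248.38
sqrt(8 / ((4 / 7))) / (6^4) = sqrt(14) / 1296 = 0.00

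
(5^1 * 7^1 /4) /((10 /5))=35 /8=4.38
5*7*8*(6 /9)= 560 /3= 186.67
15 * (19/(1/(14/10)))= 399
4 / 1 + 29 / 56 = 253 / 56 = 4.52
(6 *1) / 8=3 / 4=0.75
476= 476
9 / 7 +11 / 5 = 122 / 35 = 3.49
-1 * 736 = -736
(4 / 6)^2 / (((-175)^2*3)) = 4 / 826875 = 0.00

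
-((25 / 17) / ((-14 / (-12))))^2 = -1.59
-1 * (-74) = 74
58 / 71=0.82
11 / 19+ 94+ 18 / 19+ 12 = 2043 / 19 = 107.53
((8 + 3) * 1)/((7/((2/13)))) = 22/91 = 0.24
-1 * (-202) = 202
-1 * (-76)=76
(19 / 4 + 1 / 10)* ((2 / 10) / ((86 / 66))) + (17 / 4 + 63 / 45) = 6874 / 1075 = 6.39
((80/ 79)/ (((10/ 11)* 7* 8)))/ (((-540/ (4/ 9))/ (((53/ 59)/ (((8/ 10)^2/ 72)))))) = -2915/ 1761858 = -0.00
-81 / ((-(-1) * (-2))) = 81 / 2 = 40.50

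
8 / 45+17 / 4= 797 / 180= 4.43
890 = 890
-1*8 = -8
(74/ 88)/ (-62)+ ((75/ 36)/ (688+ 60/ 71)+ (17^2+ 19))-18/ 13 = 306.60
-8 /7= -1.14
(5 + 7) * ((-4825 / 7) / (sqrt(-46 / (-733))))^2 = 102388188750 / 1127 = 90850211.85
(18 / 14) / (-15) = -3 / 35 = -0.09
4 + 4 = 8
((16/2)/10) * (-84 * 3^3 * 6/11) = -54432/55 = -989.67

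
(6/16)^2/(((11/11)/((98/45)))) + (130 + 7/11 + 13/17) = 3940683/29920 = 131.71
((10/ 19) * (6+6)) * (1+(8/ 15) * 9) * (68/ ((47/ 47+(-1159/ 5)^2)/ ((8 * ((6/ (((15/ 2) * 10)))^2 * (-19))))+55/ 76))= -0.05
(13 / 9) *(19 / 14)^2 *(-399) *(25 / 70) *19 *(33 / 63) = -93179515 / 24696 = -3773.06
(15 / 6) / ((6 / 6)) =5 / 2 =2.50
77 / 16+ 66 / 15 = 737 / 80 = 9.21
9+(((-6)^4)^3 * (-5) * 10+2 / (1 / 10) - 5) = -108839116776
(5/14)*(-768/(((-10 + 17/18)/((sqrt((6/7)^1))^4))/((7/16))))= 77760/7987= 9.74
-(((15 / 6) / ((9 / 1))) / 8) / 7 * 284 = -355 / 252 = -1.41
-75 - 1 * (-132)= 57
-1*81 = -81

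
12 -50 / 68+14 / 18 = 3685 / 306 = 12.04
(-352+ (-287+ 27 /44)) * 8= -56178 /11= -5107.09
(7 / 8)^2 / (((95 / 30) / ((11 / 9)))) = 0.30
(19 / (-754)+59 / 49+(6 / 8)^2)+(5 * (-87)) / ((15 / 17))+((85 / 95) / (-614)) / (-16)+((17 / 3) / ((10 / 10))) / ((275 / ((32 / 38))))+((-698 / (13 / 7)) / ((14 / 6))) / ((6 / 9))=-2084741982313981 / 2844679437600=-732.86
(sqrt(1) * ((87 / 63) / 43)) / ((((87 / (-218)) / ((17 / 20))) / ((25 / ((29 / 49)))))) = -64855 / 22446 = -2.89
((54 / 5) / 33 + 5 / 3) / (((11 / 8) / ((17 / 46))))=22372 / 41745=0.54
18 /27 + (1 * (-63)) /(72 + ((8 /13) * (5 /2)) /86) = -25135 /120774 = -0.21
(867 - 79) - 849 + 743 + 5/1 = 687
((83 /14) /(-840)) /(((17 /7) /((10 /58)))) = -83 /165648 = -0.00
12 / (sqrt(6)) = 2* sqrt(6) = 4.90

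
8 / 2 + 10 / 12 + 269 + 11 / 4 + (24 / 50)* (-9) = 81679 / 300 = 272.26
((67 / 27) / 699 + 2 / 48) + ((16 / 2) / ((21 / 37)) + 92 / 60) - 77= -324074687 / 5284440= -61.33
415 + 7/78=32377/78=415.09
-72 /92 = -18 /23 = -0.78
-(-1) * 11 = 11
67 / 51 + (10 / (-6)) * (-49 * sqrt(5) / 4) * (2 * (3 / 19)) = 67 / 51 + 245 * sqrt(5) / 38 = 15.73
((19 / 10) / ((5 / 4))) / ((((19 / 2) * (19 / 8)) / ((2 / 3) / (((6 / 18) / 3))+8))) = 0.94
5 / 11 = 0.45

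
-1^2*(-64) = 64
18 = 18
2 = 2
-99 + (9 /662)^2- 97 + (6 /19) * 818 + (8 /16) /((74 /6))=62.36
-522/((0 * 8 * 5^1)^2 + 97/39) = -20358/97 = -209.88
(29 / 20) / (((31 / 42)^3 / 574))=308317212 / 148955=2069.87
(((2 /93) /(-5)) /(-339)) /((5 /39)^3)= 13182 /2189375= 0.01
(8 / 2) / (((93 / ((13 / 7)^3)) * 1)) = 8788 / 31899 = 0.28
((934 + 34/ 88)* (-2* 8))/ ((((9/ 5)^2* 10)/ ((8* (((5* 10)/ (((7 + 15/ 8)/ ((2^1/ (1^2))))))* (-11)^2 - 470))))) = -208623807200/ 63261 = -3297826.58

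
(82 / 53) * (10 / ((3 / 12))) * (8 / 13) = 26240 / 689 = 38.08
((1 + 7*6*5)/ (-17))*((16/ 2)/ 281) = -1688/ 4777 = -0.35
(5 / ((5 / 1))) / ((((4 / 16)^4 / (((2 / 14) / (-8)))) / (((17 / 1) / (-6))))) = 272 / 21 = 12.95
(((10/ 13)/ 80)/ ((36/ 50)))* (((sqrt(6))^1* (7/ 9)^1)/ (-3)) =-175* sqrt(6)/ 50544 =-0.01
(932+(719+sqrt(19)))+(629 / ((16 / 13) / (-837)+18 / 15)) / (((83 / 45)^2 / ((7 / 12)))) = sqrt(19)+3128237121061 / 1796816536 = 1745.35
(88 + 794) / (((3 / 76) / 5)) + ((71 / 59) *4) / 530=1746742342 / 15635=111720.01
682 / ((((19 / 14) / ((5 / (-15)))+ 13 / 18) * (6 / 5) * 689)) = -35805 / 145379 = -0.25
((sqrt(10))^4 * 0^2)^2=0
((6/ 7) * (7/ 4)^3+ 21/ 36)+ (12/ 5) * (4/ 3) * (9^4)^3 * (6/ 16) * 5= 162679413013553/ 96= 1694577218891.18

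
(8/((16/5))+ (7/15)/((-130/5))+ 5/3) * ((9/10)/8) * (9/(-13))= -21843/67600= -0.32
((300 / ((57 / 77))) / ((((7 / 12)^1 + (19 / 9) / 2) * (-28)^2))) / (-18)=-275 / 15694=-0.02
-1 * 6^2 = -36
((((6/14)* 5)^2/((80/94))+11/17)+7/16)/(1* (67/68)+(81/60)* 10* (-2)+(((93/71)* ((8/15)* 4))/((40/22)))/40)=-766489375/3072630652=-0.25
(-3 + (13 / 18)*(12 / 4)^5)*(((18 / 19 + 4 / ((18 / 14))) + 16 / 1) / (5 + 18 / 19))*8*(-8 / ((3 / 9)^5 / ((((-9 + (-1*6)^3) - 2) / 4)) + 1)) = -232088068800 / 6232741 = -37236.92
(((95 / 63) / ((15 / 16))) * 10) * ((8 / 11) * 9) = 24320 / 231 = 105.28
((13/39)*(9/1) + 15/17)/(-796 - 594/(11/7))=-33/9979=-0.00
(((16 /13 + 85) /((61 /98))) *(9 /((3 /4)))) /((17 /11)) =14501256 /13481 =1075.68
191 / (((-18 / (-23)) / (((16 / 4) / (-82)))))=-4393 / 369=-11.91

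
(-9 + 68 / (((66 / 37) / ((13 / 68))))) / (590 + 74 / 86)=-4859 / 1676862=-0.00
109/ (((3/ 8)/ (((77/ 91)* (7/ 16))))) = 8393/ 78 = 107.60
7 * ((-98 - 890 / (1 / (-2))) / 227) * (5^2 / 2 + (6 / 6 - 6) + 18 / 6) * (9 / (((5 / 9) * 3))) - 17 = 3318634 / 1135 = 2923.91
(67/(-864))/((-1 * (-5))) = -67/4320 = -0.02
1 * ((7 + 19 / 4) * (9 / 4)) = 423 / 16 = 26.44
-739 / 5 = -147.80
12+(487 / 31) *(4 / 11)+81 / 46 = 305461 / 15686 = 19.47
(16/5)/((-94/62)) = -496/235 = -2.11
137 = 137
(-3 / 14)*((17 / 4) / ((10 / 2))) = -51 / 280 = -0.18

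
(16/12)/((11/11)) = 4/3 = 1.33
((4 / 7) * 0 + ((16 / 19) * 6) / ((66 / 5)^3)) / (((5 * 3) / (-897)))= -29900 / 227601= -0.13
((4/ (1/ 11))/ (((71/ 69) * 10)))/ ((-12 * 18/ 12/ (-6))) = 506/ 355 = 1.43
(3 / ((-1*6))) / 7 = -1 / 14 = -0.07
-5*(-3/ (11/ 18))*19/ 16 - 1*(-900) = 81765/ 88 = 929.15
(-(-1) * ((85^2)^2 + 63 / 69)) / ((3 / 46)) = 2401228792 / 3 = 800409597.33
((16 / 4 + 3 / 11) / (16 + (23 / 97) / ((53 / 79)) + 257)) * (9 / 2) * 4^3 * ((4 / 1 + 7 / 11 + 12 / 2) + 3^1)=1043828640 / 17004251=61.39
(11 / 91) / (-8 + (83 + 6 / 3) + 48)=11 / 11375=0.00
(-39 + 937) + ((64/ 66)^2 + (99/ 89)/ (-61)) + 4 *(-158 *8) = -4157.08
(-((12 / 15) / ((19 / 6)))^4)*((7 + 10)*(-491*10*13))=72002691072 / 16290125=4420.02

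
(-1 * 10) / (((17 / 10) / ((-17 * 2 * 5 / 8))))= 125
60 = 60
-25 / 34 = -0.74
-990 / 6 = -165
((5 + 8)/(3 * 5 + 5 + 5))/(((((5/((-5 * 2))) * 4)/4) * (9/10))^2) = 208/81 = 2.57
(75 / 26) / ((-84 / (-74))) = 925 / 364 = 2.54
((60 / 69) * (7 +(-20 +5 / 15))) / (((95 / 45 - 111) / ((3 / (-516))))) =-57 / 96922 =-0.00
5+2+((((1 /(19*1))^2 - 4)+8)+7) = 6499 /361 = 18.00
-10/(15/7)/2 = -7/3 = -2.33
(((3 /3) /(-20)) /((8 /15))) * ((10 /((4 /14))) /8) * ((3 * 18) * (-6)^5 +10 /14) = 44089845 /256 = 172225.96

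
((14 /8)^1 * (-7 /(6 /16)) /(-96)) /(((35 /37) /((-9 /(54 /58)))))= -7511 /2160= -3.48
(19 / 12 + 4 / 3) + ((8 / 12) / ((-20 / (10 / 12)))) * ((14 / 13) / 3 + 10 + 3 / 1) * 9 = -11 / 26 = -0.42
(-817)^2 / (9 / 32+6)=21359648 / 201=106266.91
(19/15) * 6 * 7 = 266/5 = 53.20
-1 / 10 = -0.10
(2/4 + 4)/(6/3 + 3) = 9/10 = 0.90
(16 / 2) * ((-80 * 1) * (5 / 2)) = -1600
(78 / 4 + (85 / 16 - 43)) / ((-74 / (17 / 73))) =4947 / 86432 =0.06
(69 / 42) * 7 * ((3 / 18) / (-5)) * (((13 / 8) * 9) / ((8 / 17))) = -15249 / 1280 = -11.91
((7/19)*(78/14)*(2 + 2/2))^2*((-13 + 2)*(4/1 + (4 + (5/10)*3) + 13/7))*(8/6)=-15961374/2527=-6316.33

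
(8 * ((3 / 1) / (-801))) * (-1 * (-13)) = -104 / 267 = -0.39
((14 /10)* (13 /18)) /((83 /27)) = 273 /830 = 0.33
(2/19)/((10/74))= 0.78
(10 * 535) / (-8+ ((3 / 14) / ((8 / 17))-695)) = -119840 / 15737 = -7.62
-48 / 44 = -12 / 11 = -1.09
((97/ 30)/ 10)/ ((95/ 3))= 97/ 9500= 0.01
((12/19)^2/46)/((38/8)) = 288/157757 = 0.00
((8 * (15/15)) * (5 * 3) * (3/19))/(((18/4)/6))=480/19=25.26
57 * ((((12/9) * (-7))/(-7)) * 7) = 532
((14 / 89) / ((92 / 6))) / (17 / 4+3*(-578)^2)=84 / 8206474175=0.00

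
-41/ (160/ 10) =-41/ 16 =-2.56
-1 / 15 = -0.07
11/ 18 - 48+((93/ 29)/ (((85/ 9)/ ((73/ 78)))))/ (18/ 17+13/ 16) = -815490797/ 17270370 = -47.22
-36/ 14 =-18/ 7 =-2.57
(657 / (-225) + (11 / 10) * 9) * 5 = 349 / 10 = 34.90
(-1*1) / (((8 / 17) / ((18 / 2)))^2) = -23409 / 64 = -365.77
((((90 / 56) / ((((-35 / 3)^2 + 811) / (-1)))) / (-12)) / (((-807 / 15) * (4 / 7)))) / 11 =-675 / 1614241024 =-0.00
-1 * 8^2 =-64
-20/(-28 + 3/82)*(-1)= -1640/2293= -0.72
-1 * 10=-10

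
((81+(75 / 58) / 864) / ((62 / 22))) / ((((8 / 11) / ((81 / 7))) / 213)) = 313849186893 / 3222016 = 97407.71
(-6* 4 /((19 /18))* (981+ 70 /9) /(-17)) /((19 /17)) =427152 /361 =1183.25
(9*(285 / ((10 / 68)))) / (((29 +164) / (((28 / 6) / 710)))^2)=94962 / 4694305225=0.00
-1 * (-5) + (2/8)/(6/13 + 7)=5.03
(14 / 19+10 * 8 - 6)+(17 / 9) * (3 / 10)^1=42923 / 570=75.30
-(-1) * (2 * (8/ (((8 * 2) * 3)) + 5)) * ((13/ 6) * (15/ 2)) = 2015/ 12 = 167.92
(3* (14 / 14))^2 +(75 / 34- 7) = 143 / 34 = 4.21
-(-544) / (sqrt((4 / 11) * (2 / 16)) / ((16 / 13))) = 8704 * sqrt(22) / 13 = 3140.41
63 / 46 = 1.37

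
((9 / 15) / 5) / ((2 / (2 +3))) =3 / 10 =0.30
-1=-1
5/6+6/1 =41/6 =6.83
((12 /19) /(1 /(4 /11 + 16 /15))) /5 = 944 /5225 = 0.18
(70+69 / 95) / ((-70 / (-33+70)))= -248603 / 6650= -37.38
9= 9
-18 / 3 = -6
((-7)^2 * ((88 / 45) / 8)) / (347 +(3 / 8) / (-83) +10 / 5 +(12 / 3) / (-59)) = 21115864 / 615131595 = 0.03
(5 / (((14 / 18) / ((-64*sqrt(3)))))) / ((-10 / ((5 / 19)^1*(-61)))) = -87840*sqrt(3) / 133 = -1143.93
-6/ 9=-2/ 3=-0.67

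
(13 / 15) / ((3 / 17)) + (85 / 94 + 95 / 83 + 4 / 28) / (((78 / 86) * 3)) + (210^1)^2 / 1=1409141919877 / 31949190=44105.72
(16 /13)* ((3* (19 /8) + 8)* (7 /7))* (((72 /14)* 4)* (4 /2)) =69696 /91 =765.89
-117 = -117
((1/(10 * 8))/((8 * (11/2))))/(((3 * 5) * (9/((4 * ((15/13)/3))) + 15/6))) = 1/440880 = 0.00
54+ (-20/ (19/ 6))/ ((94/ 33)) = 46242/ 893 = 51.78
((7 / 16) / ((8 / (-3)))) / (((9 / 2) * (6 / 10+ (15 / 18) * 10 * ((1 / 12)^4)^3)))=-0.06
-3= -3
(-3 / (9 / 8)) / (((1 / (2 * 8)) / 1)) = -42.67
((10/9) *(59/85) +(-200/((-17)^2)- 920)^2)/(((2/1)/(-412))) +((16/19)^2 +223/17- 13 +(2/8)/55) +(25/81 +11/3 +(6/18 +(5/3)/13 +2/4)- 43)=-1219692703493633763857/6984799424460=-174621006.18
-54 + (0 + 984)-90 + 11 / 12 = 10091 / 12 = 840.92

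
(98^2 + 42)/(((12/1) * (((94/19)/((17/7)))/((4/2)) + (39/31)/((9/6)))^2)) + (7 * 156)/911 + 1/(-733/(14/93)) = 10061381487862651303/42955727431866462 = 234.23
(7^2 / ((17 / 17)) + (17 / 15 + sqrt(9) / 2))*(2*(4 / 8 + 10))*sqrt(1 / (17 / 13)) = 948.19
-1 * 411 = -411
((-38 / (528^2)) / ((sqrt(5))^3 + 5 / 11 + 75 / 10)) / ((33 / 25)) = 665 / 49972032 - 19 * sqrt(5) / 2271456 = -0.00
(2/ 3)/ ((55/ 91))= 182/ 165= 1.10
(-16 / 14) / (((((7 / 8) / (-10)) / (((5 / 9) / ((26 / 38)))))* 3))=60800 / 17199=3.54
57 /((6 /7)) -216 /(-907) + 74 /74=67.74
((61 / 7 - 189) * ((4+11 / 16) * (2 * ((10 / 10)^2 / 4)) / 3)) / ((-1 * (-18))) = -15775 / 2016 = -7.82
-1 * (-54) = 54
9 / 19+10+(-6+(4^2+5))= 484 / 19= 25.47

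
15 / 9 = 5 / 3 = 1.67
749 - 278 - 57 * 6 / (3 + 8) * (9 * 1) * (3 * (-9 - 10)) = 180627 / 11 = 16420.64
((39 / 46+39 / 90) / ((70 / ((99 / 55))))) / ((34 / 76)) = 1482 / 20125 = 0.07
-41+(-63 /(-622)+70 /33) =-795947 /20526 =-38.78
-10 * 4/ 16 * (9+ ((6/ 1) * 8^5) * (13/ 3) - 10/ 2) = -2129930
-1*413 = -413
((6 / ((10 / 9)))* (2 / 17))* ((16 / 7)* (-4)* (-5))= 3456 / 119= 29.04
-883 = -883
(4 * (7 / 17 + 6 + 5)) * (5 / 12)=970 / 51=19.02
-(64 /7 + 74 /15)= -14.08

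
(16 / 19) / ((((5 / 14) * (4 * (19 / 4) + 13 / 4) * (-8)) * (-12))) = 28 / 25365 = 0.00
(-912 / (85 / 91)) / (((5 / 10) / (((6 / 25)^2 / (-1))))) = 5975424 / 53125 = 112.48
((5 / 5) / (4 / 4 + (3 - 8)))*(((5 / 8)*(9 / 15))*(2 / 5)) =-3 / 80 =-0.04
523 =523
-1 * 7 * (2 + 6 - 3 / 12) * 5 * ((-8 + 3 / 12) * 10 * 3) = 504525 / 8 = 63065.62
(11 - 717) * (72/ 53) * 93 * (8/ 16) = -2363688/ 53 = -44597.89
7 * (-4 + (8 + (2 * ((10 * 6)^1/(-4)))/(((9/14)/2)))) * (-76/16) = 2970.33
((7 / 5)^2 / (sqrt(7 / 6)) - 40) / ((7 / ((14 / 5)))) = -16 + 14* sqrt(42) / 125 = -15.27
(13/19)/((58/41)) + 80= 88693/1102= 80.48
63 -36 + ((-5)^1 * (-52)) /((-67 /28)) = -5471 /67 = -81.66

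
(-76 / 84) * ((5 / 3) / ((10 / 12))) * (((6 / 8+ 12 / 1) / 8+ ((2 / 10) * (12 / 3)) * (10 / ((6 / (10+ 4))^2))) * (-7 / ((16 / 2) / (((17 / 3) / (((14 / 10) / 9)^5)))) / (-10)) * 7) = -1913610875625 / 614656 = -3113303.82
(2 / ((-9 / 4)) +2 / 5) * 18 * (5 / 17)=-44 / 17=-2.59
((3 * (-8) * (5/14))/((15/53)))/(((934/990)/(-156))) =5007.84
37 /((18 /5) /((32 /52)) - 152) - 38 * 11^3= -50578.25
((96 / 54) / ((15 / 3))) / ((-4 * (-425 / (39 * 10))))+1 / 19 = 3251 / 24225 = 0.13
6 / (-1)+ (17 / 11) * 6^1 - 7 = -41 / 11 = -3.73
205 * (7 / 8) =179.38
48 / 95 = 0.51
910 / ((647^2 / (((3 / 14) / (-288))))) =-65 / 40186464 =-0.00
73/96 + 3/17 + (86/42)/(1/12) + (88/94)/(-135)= 616158253/24161760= 25.50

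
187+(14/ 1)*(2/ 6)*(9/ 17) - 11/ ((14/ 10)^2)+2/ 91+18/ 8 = 8062421/ 43316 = 186.13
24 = 24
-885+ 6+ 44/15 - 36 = -13681/15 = -912.07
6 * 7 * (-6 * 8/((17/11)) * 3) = -66528/17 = -3913.41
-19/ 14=-1.36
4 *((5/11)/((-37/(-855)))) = 17100/407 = 42.01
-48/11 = -4.36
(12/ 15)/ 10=2/ 25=0.08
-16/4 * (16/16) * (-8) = 32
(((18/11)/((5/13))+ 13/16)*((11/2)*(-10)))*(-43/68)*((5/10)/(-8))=-191737/17408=-11.01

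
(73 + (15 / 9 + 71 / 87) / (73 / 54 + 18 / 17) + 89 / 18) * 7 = 638610413 / 1155186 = 552.82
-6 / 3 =-2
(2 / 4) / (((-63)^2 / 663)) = 221 / 2646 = 0.08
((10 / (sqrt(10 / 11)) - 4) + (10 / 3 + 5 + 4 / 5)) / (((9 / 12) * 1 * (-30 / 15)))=-2 * sqrt(110) / 3 - 154 / 45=-10.41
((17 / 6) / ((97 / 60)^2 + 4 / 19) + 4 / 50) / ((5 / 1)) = 307726 / 1420375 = 0.22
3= 3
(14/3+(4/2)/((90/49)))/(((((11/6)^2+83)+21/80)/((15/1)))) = 62160/62369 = 1.00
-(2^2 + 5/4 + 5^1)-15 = -101/4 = -25.25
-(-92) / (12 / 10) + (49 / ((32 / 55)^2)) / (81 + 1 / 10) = 97726735 / 1245696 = 78.45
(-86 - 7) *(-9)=837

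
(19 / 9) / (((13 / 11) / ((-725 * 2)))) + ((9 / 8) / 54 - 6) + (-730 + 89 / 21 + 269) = -40005359 / 13104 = -3052.91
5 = 5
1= 1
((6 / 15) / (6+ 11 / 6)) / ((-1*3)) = -4 / 235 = -0.02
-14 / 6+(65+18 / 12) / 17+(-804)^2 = 65934593 / 102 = 646417.58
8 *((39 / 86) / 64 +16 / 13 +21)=177.90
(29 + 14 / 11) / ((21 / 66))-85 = 71 / 7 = 10.14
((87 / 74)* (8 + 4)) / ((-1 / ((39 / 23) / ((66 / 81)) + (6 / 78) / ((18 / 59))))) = -4005712 / 121693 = -32.92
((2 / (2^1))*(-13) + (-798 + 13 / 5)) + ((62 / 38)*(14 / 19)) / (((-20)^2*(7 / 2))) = -29183209 / 36100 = -808.40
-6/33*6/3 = -4/11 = -0.36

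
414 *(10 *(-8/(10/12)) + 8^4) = 1656000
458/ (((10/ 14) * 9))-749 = -30499/ 45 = -677.76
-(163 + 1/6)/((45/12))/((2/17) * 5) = -16643/225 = -73.97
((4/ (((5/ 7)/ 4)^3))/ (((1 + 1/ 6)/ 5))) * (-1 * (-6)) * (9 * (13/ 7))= 7547904/ 25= 301916.16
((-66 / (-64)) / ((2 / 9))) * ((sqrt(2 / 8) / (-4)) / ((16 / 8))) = -297 / 1024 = -0.29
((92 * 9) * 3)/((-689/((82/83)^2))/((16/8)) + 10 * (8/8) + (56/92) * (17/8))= -768311136/105676865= -7.27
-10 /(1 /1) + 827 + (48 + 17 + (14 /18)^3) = 643321 /729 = 882.47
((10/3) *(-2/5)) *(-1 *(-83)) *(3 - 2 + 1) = -664/3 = -221.33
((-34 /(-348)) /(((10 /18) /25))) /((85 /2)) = 3 /29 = 0.10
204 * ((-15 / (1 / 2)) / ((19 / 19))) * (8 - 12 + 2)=12240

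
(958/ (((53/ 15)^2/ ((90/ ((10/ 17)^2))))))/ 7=2851.27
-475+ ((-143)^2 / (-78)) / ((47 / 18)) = -27044 / 47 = -575.40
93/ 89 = 1.04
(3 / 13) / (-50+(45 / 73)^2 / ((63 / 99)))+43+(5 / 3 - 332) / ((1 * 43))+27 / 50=35.85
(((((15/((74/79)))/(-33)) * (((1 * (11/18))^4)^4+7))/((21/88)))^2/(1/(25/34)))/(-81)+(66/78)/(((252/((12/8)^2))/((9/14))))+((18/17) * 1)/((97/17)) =-3186782570575183945196794260715570725131766745147645/1932507734364633697836027579296802574610811989262336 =-1.65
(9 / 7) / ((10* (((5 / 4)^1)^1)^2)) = 72 / 875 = 0.08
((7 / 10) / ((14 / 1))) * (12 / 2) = 0.30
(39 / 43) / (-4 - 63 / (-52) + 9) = 2028 / 13889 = 0.15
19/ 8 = 2.38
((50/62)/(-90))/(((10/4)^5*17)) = -16/2964375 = -0.00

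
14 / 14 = 1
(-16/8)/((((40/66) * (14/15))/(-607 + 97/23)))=343134/161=2131.27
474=474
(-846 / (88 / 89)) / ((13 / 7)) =-263529 / 572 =-460.72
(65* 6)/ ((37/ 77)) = 30030/ 37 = 811.62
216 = 216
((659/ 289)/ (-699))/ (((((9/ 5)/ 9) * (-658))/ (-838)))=-1380605/ 66461619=-0.02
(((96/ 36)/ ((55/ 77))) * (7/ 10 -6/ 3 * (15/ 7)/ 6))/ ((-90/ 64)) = 0.04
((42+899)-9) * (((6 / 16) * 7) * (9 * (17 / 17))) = 44037 / 2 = 22018.50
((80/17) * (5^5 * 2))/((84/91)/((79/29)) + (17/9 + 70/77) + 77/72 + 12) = 5422560000/2987903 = 1814.84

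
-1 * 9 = -9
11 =11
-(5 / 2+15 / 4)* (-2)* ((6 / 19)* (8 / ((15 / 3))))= 120 / 19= 6.32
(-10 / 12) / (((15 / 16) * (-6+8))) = -4 / 9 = -0.44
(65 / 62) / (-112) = -65 / 6944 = -0.01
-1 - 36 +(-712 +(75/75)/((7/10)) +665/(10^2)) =-103729/140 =-740.92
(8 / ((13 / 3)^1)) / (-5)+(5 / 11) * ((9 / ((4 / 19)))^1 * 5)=276819 / 2860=96.79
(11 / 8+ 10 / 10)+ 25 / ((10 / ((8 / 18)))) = 251 / 72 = 3.49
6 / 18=1 / 3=0.33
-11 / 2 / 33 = -1 / 6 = -0.17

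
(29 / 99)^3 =0.03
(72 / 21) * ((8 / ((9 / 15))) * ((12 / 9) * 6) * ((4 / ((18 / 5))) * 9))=25600 / 7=3657.14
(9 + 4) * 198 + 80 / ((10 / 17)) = 2710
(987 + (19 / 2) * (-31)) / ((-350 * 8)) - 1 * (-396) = 443243 / 1120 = 395.75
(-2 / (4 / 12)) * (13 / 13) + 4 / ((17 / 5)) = -82 / 17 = -4.82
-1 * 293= -293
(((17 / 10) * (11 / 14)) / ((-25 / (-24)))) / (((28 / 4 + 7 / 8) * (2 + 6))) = 374 / 18375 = 0.02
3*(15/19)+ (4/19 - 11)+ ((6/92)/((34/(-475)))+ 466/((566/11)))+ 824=6927215435/8409628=823.72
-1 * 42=-42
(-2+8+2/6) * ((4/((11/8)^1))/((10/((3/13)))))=304/715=0.43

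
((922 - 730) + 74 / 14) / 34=5.80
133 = 133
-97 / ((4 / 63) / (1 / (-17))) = 6111 / 68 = 89.87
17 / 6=2.83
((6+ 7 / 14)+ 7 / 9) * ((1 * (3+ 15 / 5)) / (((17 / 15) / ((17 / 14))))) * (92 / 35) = 6026 / 49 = 122.98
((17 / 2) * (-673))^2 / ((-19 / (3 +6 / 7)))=-3534204987 / 532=-6643242.46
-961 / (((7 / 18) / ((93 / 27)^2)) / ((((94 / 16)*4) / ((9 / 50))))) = -2170274350 / 567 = -3827644.36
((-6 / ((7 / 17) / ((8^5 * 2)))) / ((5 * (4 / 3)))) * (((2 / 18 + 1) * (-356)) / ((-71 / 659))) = -261375131648 / 497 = -525905697.48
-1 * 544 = -544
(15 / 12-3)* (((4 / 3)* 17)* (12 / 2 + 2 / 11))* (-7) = 56644 / 33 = 1716.48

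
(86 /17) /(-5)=-1.01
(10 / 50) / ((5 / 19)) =19 / 25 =0.76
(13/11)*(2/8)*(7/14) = 13/88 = 0.15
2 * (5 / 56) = 5 / 28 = 0.18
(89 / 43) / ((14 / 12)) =534 / 301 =1.77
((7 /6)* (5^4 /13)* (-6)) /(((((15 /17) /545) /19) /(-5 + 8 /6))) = 1694336875 /117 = 14481511.75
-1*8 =-8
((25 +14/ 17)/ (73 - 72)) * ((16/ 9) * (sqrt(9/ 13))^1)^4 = 28770304/ 232713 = 123.63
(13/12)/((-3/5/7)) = -455/36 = -12.64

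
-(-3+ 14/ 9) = 13/ 9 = 1.44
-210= -210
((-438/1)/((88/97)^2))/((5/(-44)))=2060571/440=4683.12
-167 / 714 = -0.23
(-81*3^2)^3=-387420489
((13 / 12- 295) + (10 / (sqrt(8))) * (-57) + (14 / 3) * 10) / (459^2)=-989 / 842724- 95 * sqrt(2) / 140454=-0.00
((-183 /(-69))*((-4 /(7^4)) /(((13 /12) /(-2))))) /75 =0.00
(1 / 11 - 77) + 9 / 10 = -8361 / 110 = -76.01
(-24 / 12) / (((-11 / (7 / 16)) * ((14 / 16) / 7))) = 7 / 11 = 0.64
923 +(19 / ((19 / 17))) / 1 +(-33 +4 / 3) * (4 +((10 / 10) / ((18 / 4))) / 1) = 21770 / 27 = 806.30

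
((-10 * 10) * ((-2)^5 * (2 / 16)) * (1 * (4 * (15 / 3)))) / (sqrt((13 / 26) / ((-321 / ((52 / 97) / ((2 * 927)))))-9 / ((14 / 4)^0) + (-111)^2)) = 4800 * sqrt(45588897580576197) / 14214942227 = 72.10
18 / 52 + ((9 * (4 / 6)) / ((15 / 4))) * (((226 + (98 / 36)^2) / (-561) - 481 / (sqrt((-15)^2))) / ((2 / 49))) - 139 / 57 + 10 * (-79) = -105373052363 / 51017850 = -2065.42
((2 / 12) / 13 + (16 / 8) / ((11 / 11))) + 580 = 582.01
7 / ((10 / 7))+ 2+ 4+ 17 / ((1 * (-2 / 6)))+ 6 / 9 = -1183 / 30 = -39.43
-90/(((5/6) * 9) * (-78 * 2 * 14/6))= 3/91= 0.03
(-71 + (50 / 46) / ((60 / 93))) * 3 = -19131 / 92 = -207.95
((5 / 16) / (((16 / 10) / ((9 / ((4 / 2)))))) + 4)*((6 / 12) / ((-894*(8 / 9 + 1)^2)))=-33723 / 44094464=-0.00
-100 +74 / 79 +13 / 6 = -45929 / 474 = -96.90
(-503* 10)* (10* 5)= -251500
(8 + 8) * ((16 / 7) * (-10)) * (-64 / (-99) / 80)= -2048 / 693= -2.96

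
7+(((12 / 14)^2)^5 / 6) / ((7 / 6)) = 13901753377 / 1977326743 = 7.03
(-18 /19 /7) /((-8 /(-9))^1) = -81 /532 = -0.15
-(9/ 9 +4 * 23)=-93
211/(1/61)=12871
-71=-71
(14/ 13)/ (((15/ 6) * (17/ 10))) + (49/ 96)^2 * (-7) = -3198251/ 2036736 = -1.57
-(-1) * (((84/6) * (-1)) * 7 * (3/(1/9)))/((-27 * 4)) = 49/2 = 24.50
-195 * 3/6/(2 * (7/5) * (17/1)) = -2.05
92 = 92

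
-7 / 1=-7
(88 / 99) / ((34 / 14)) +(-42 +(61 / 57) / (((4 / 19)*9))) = -75403 / 1836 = -41.07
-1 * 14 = -14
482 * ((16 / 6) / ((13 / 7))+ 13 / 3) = 36150 / 13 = 2780.77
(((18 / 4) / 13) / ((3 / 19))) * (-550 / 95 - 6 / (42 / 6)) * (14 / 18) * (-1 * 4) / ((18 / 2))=5.04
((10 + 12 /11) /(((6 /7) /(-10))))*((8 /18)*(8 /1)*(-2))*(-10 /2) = -4600.67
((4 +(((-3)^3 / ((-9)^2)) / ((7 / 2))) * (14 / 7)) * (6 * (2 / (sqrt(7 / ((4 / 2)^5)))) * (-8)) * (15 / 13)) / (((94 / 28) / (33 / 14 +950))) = -2047948800 * sqrt(14) / 29939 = -255944.51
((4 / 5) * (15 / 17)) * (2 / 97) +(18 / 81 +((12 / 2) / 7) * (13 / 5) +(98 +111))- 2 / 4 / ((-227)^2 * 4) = 45280594177261 / 214127728920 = 211.47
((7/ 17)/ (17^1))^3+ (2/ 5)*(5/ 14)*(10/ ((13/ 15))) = 3620666563/ 2196518779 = 1.65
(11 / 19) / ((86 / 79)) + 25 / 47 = 81693 / 76798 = 1.06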